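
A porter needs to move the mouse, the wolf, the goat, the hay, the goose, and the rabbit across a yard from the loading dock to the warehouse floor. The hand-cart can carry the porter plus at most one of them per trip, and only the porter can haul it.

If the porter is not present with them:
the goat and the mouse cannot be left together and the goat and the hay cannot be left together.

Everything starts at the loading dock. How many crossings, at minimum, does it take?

Counting alone: the porter can take at most 1 across per trip to the warehouse floor, so moving all 6 needs at least 6 loaded trips out, with a return between consecutive ones — at least 11 crossings.
The safety rule pushes this higher. Following every safe sequence of crossings, the most of the 6 that can be at the warehouse floor as the hand-cart arrives there on crossing 11 is 5 — never all 6.
So no plan with fewer than 13 crossings exists, and this one achieves 13:
1. Porter goes to the warehouse floor with the goat.  [the loading dock: the goose, the hay, the mouse, the rabbit, the wolf | the warehouse floor: the goat]
2. Porter goes back to the loading dock alone.  [the loading dock: the goose, the hay, the mouse, the rabbit, the wolf | the warehouse floor: the goat]
3. Porter goes to the warehouse floor with the mouse.  [the loading dock: the goose, the hay, the rabbit, the wolf | the warehouse floor: the goat, the mouse]
4. Porter goes back to the loading dock with the goat.  [the loading dock: the goat, the goose, the hay, the rabbit, the wolf | the warehouse floor: the mouse]
5. Porter goes to the warehouse floor with the hay.  [the loading dock: the goat, the goose, the rabbit, the wolf | the warehouse floor: the hay, the mouse]
6. Porter goes back to the loading dock alone.  [the loading dock: the goat, the goose, the rabbit, the wolf | the warehouse floor: the hay, the mouse]
7. Porter goes to the warehouse floor with the wolf.  [the loading dock: the goat, the goose, the rabbit | the warehouse floor: the hay, the mouse, the wolf]
8. Porter goes back to the loading dock alone.  [the loading dock: the goat, the goose, the rabbit | the warehouse floor: the hay, the mouse, the wolf]
9. Porter goes to the warehouse floor with the goose.  [the loading dock: the goat, the rabbit | the warehouse floor: the goose, the hay, the mouse, the wolf]
10. Porter goes back to the loading dock alone.  [the loading dock: the goat, the rabbit | the warehouse floor: the goose, the hay, the mouse, the wolf]
11. Porter goes to the warehouse floor with the rabbit.  [the loading dock: the goat | the warehouse floor: the goose, the hay, the mouse, the rabbit, the wolf]
12. Porter goes back to the loading dock alone.  [the loading dock: the goat | the warehouse floor: the goose, the hay, the mouse, the rabbit, the wolf]
13. Porter goes to the warehouse floor with the goat.  [the loading dock: — | the warehouse floor: the goat, the goose, the hay, the mouse, the rabbit, the wolf]

13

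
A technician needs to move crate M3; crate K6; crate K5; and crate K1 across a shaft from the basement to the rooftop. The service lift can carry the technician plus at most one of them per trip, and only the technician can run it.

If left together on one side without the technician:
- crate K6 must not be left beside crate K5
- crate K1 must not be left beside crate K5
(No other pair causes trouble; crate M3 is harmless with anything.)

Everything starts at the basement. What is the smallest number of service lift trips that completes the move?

9

Counting alone: the technician can take at most 1 across per trip to the rooftop, so moving all 4 needs at least 4 loaded trips out, with a return between consecutive ones — at least 7 crossings.
The safety rule pushes this higher. Following every safe sequence of crossings, the most of the 4 that can be at the rooftop as the service lift arrives there on crossing 7 is 3 — never all 4.
So no plan with fewer than 9 crossings exists, and this one achieves 9:
1. Technician goes to the rooftop with crate K5.  [the basement: crate K1, crate K6, crate M3 | the rooftop: crate K5]
2. Technician goes back to the basement alone.  [the basement: crate K1, crate K6, crate M3 | the rooftop: crate K5]
3. Technician goes to the rooftop with crate M3.  [the basement: crate K1, crate K6 | the rooftop: crate K5, crate M3]
4. Technician goes back to the basement alone.  [the basement: crate K1, crate K6 | the rooftop: crate K5, crate M3]
5. Technician goes to the rooftop with crate K6.  [the basement: crate K1 | the rooftop: crate K5, crate K6, crate M3]
6. Technician goes back to the basement with crate K5.  [the basement: crate K1, crate K5 | the rooftop: crate K6, crate M3]
7. Technician goes to the rooftop with crate K1.  [the basement: crate K5 | the rooftop: crate K1, crate K6, crate M3]
8. Technician goes back to the basement alone.  [the basement: crate K5 | the rooftop: crate K1, crate K6, crate M3]
9. Technician goes to the rooftop with crate K5.  [the basement: — | the rooftop: crate K1, crate K5, crate K6, crate M3]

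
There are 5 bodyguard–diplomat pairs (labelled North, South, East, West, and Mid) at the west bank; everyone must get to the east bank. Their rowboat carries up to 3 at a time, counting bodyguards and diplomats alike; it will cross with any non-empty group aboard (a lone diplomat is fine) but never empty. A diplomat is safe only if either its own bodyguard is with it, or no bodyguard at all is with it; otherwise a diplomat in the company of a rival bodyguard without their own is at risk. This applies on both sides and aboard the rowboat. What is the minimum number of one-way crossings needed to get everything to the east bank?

Counting alone: each trip to the east bank takes at most 3 across and each return brings at least 1 back, so after t trips out (and t−1 returns) at most 3t − (t−1) of the 10 are across; that first reaches 10 at t = 5, so at least 9 crossings are needed.
The safety rule pushes this higher. Following every safe sequence of crossings, the most of the 10 that can be at the east bank as the rowboat arrives there on crossing 9 is 9 — never all 10.
So no plan with fewer than 11 crossings exists, and this one achieves 11:
1. bodyguard North and diplomat North cross → the east bank.
2. bodyguard North crosses ← the west bank.
3. diplomat East, diplomat South, and diplomat West cross → the east bank.
4. diplomat North crosses ← the west bank.
5. bodyguard East, bodyguard South, and bodyguard West cross → the east bank.
6. bodyguard South and diplomat South cross ← the west bank.
7. bodyguard Mid, bodyguard North, and bodyguard South cross → the east bank.
8. diplomat East crosses ← the west bank.
9. diplomat North and diplomat South cross → the east bank.
10. diplomat North crosses ← the west bank.
11. diplomat East, diplomat Mid, and diplomat North cross → the east bank.

11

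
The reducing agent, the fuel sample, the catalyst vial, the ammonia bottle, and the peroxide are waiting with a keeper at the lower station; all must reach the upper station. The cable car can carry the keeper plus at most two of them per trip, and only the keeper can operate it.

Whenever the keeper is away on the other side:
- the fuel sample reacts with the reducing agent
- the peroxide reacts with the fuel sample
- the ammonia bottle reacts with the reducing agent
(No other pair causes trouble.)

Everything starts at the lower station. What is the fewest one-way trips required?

Counting alone: the keeper can take at most 2 across per trip to the upper station, so moving all 5 needs at least 3 loaded trips out, with a return between consecutive ones — at least 5 crossings.
The plan below uses exactly 5 crossings, so it is optimal:
1. Keeper goes to the upper station with the fuel sample and the reducing agent.  [the lower station: the ammonia bottle, the catalyst vial, the peroxide | the upper station: the fuel sample, the reducing agent]
2. Keeper goes back to the lower station with the reducing agent.  [the lower station: the ammonia bottle, the catalyst vial, the peroxide, the reducing agent | the upper station: the fuel sample]
3. Keeper goes to the upper station with the ammonia bottle and the catalyst vial.  [the lower station: the peroxide, the reducing agent | the upper station: the ammonia bottle, the catalyst vial, the fuel sample]
4. Keeper goes back to the lower station alone.  [the lower station: the peroxide, the reducing agent | the upper station: the ammonia bottle, the catalyst vial, the fuel sample]
5. Keeper goes to the upper station with the peroxide and the reducing agent.  [the lower station: — | the upper station: the ammonia bottle, the catalyst vial, the fuel sample, the peroxide, the reducing agent]

5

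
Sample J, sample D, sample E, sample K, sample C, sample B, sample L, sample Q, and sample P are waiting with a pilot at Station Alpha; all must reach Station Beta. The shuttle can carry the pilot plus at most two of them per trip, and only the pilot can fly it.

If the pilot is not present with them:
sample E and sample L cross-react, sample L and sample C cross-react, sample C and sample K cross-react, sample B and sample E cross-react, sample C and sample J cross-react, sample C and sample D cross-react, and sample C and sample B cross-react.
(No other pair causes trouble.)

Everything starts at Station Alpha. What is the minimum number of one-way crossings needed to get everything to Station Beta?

11

Counting alone: the pilot can take at most 2 across per trip to Station Beta, so moving all 9 needs at least 5 loaded trips out, with a return between consecutive ones — at least 9 crossings.
The safety rule pushes this higher. Following every safe sequence of crossings, the most of the 9 that can be at Station Beta as the shuttle arrives there on crossing 9 is 8 — never all 9.
So no plan with fewer than 11 crossings exists, and this one achieves 11:
1. Pilot goes to Station Beta with sample C and sample E.
2. Pilot goes back to Station Alpha alone.
3. Pilot goes to Station Beta with sample D and sample J.
4. Pilot goes back to Station Alpha with sample C.
5. Pilot goes to Station Beta with sample C and sample K.
6. Pilot goes back to Station Alpha with sample C.
7. Pilot goes to Station Beta with sample B and sample L.
8. Pilot goes back to Station Alpha with sample E.
9. Pilot goes to Station Beta with sample P and sample Q.
10. Pilot goes back to Station Alpha alone.
11. Pilot goes to Station Beta with sample C and sample E.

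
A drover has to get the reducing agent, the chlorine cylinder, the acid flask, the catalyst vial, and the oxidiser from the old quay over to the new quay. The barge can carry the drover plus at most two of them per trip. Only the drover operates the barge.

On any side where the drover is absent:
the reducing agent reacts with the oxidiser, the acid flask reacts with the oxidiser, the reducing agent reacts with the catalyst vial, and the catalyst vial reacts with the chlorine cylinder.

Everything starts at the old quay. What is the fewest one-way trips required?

7

Counting alone: the drover can take at most 2 across per trip to the new quay, so moving all 5 needs at least 3 loaded trips out, with a return between consecutive ones — at least 5 crossings.
The safety rule pushes this higher. Following every safe sequence of crossings, the most of the 5 that can be at the new quay as the barge arrives there on crossing 5 is 4 — never all 5.
So no plan with fewer than 7 crossings exists, and this one achieves 7:
1. Drover goes to the new quay with the catalyst vial and the oxidiser.
2. Drover goes back to the old quay alone.
3. Drover goes to the new quay with the reducing agent.
4. Drover goes back to the old quay with the catalyst vial and the oxidiser.
5. Drover goes to the new quay with the acid flask and the chlorine cylinder.
6. Drover goes back to the old quay alone.
7. Drover goes to the new quay with the catalyst vial and the oxidiser.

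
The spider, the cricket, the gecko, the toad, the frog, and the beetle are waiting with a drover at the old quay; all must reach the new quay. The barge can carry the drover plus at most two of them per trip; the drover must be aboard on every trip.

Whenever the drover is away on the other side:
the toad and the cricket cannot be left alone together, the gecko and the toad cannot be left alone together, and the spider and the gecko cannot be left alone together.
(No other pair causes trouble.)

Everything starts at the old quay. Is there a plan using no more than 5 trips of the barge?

Yes

Yes — this plan uses 5 crossings (≤ 5):
1. Drover goes to the new quay with the spider and the toad.
2. Drover goes back to the old quay alone.
3. Drover goes to the new quay with the beetle and the frog.
4. Drover goes back to the old quay alone.
5. Drover goes to the new quay with the cricket and the gecko.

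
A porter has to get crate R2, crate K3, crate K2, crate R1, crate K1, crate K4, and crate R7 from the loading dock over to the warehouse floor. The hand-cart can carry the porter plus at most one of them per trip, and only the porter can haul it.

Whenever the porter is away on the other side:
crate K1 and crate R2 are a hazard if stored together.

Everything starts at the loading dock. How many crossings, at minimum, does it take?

Counting alone: the porter can take at most 1 across per trip to the warehouse floor, so moving all 7 needs at least 7 loaded trips out, with a return between consecutive ones — at least 13 crossings.
The plan below uses exactly 13 crossings, so it is optimal:
1. Porter goes to the warehouse floor with crate R2.
2. Porter goes back to the loading dock alone.
3. Porter goes to the warehouse floor with crate K3.
4. Porter goes back to the loading dock alone.
5. Porter goes to the warehouse floor with crate K2.
6. Porter goes back to the loading dock alone.
7. Porter goes to the warehouse floor with crate R1.
8. Porter goes back to the loading dock alone.
9. Porter goes to the warehouse floor with crate K4.
10. Porter goes back to the loading dock alone.
11. Porter goes to the warehouse floor with crate R7.
12. Porter goes back to the loading dock alone.
13. Porter goes to the warehouse floor with crate K1.

13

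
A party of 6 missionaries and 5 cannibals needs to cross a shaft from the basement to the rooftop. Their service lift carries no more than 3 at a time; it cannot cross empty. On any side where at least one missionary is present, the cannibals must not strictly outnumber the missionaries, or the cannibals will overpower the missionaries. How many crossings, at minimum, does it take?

Counting alone: each trip to the rooftop takes at most 3 across and each return brings at least 1 back, so after t trips out (and t−1 returns) at most 3t − (t−1) of the 11 are across; that first reaches 11 at t = 5, so at least 9 crossings are needed.
The plan below uses exactly 9 crossings, so it is optimal:
1. 3 cannibals → the rooftop.  (the basement: 6M 2C; the rooftop: 0M 3C)
2. 1 cannibal ← the basement.  (the basement: 6M 3C; the rooftop: 0M 2C)
3. 3 missionaries → the rooftop.  (the basement: 3M 3C; the rooftop: 3M 2C)
4. 1 missionary ← the basement.  (the basement: 4M 3C; the rooftop: 2M 2C)
5. 2 missionaries and 1 cannibal → the rooftop.  (the basement: 2M 2C; the rooftop: 4M 3C)
6. 1 missionary ← the basement.  (the basement: 3M 2C; the rooftop: 3M 3C)
7. 2 missionaries and 1 cannibal → the rooftop.  (the basement: 1M 1C; the rooftop: 5M 4C)
8. 1 missionary ← the basement.  (the basement: 2M 1C; the rooftop: 4M 4C)
9. 2 missionaries and 1 cannibal → the rooftop.  (the basement: 0M 0C; the rooftop: 6M 5C)

9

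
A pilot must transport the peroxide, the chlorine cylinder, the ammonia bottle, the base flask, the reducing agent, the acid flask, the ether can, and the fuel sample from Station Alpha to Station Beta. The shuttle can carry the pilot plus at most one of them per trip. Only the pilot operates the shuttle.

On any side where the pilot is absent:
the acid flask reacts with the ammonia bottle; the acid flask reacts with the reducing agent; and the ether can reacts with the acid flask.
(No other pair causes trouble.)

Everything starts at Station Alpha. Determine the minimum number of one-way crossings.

Following every safe sequence of crossings from the start, the most of the 8 that can be at Station Beta as the shuttle arrives there on crossings 1, 3, 5, 7, 9, 11 is 1, 2, 3, 4, 5, 6 respectively; the best ever achieved is 6 of 8.
From crossing 13 on, no configuration arises that was not already reachable earlier: only 144 distinct safe configurations (who is on which side, and where the shuttle is) can ever be reached, none of them has everyone across, and every continuation just revisits them. So no valid plan exists.

impossible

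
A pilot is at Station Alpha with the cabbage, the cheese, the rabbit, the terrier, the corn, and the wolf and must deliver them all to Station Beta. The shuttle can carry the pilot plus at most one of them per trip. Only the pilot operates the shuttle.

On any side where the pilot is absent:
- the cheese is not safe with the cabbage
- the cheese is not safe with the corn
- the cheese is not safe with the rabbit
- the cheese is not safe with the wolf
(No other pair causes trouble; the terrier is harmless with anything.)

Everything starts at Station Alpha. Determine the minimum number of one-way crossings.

Following every safe sequence of crossings from the start, the most of the 6 that can be at Station Beta as the shuttle arrives there on crossings 1, 3, 5 is 1, 2, 3 respectively; the best ever achieved is 3 of 6.
From crossing 7 on, no configuration arises that was not already reachable earlier: only 22 distinct safe configurations (who is on which side, and where the shuttle is) can ever be reached, none of them has everyone across, and every continuation just revisits them. So no valid plan exists.

impossible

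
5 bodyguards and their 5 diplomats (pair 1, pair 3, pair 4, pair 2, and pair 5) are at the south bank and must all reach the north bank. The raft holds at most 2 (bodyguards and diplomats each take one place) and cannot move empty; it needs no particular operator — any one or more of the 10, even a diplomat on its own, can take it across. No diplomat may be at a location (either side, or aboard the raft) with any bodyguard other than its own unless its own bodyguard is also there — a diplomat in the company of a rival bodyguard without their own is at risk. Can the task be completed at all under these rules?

Following every safe sequence of crossings from the start, the most of the 10 that can be at the north bank as the raft arrives there on crossings 1, 3, 5, 7 is 2, 3, 4, 5 respectively; the best ever achieved is 5 of 10.
From crossing 9 on, no configuration arises that was not already reachable earlier: only 82 distinct safe configurations (who is on which side, and where the raft is) can ever be reached, none of them has everyone across, and every continuation just revisits them. So no valid plan exists.

No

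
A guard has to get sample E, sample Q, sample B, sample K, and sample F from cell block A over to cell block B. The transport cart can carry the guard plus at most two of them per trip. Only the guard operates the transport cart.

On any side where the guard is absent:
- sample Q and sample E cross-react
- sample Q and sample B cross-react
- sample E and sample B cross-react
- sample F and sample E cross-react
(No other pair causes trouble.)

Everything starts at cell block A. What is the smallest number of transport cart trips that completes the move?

7

Counting alone: the guard can take at most 2 across per trip to cell block B, so moving all 5 needs at least 3 loaded trips out, with a return between consecutive ones — at least 5 crossings.
The safety rule pushes this higher. Following every safe sequence of crossings, the most of the 5 that can be at cell block B as the transport cart arrives there on crossing 5 is 4 — never all 5.
So no plan with fewer than 7 crossings exists, and this one achieves 7:
1. Guard goes to cell block B with sample E and sample Q.
2. Guard goes back to cell block A with sample E.
3. Guard goes to cell block B with sample E and sample K.
4. Guard goes back to cell block A with sample E.
5. Guard goes to cell block B with sample E and sample F.
6. Guard goes back to cell block A with sample E.
7. Guard goes to cell block B with sample B and sample E.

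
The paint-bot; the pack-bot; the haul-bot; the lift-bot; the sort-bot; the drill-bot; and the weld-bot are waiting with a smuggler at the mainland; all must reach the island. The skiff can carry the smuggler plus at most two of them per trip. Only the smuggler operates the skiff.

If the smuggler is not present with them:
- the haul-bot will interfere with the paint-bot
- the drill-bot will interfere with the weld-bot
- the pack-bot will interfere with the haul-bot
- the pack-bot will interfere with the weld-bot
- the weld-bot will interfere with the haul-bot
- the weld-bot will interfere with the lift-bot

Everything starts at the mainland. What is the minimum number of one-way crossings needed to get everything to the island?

Counting alone: the smuggler can take at most 2 across per trip to the island, so moving all 7 needs at least 4 loaded trips out, with a return between consecutive ones — at least 7 crossings.
The safety rule pushes this higher. Following every safe sequence of crossings, the most of the 7 that can be at the island as the skiff arrives there on crossings 7, 9 is 5, 6 respectively — never all 7.
So no plan with fewer than 11 crossings exists, and this one achieves 11:
1. Smuggler goes to the island with the haul-bot and the weld-bot.  [the mainland: the drill-bot, the lift-bot, the pack-bot, the paint-bot, the sort-bot | the island: the haul-bot, the weld-bot]
2. Smuggler goes back to the mainland with the haul-bot.  [the mainland: the drill-bot, the haul-bot, the lift-bot, the pack-bot, the paint-bot, the sort-bot | the island: the weld-bot]
3. Smuggler goes to the island with the pack-bot and the paint-bot.  [the mainland: the drill-bot, the haul-bot, the lift-bot, the sort-bot | the island: the pack-bot, the paint-bot, the weld-bot]
4. Smuggler goes back to the mainland with the pack-bot.  [the mainland: the drill-bot, the haul-bot, the lift-bot, the pack-bot, the sort-bot | the island: the paint-bot, the weld-bot]
5. Smuggler goes to the island with the lift-bot and the pack-bot.  [the mainland: the drill-bot, the haul-bot, the sort-bot | the island: the lift-bot, the pack-bot, the paint-bot, the weld-bot]
6. Smuggler goes back to the mainland with the weld-bot.  [the mainland: the drill-bot, the haul-bot, the sort-bot, the weld-bot | the island: the lift-bot, the pack-bot, the paint-bot]
7. Smuggler goes to the island with the drill-bot and the haul-bot.  [the mainland: the sort-bot, the weld-bot | the island: the drill-bot, the haul-bot, the lift-bot, the pack-bot, the paint-bot]
8. Smuggler goes back to the mainland with the haul-bot.  [the mainland: the haul-bot, the sort-bot, the weld-bot | the island: the drill-bot, the lift-bot, the pack-bot, the paint-bot]
9. Smuggler goes to the island with the haul-bot and the sort-bot.  [the mainland: the weld-bot | the island: the drill-bot, the haul-bot, the lift-bot, the pack-bot, the paint-bot, the sort-bot]
10. Smuggler goes back to the mainland with the haul-bot.  [the mainland: the haul-bot, the weld-bot | the island: the drill-bot, the lift-bot, the pack-bot, the paint-bot, the sort-bot]
11. Smuggler goes to the island with the haul-bot and the weld-bot.  [the mainland: — | the island: the drill-bot, the haul-bot, the lift-bot, the pack-bot, the paint-bot, the sort-bot, the weld-bot]

11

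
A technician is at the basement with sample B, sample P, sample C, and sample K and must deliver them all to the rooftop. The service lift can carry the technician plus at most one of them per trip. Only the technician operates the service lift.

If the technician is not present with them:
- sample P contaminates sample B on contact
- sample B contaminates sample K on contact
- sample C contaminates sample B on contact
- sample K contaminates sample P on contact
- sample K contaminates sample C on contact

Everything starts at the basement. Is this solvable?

Whatever the first load, the items left behind include a forbidden pair without the technician. No opening move is safe, so no plan exists.

No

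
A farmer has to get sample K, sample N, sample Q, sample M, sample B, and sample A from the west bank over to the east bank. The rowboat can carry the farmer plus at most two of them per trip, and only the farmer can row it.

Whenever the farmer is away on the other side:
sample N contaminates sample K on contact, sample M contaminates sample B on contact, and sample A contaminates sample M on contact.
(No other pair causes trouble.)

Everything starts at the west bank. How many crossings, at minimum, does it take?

7

Counting alone: the farmer can take at most 2 across per trip to the east bank, so moving all 6 needs at least 3 loaded trips out, with a return between consecutive ones — at least 5 crossings.
The safety rule pushes this higher. Following every safe sequence of crossings, the most of the 6 that can be at the east bank as the rowboat arrives there on crossing 5 is 5 — never all 6.
So no plan with fewer than 7 crossings exists, and this one achieves 7:
1. Farmer goes to the east bank with sample K and sample M.  [the west bank: sample A, sample B, sample N, sample Q | the east bank: sample K, sample M]
2. Farmer goes back to the west bank alone.  [the west bank: sample A, sample B, sample N, sample Q | the east bank: sample K, sample M]
3. Farmer goes to the east bank with sample Q.  [the west bank: sample A, sample B, sample N | the east bank: sample K, sample M, sample Q]
4. Farmer goes back to the west bank alone.  [the west bank: sample A, sample B, sample N | the east bank: sample K, sample M, sample Q]
5. Farmer goes to the east bank with sample A and sample B.  [the west bank: sample N | the east bank: sample A, sample B, sample K, sample M, sample Q]
6. Farmer goes back to the west bank with sample M.  [the west bank: sample M, sample N | the east bank: sample A, sample B, sample K, sample Q]
7. Farmer goes to the east bank with sample M and sample N.  [the west bank: — | the east bank: sample A, sample B, sample K, sample M, sample N, sample Q]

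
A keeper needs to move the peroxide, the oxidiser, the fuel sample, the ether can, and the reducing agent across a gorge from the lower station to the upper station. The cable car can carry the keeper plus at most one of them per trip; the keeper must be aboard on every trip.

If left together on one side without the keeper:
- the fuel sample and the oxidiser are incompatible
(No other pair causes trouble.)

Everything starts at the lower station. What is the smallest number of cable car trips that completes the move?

9

Counting alone: the keeper can take at most 1 across per trip to the upper station, so moving all 5 needs at least 5 loaded trips out, with a return between consecutive ones — at least 9 crossings.
The plan below uses exactly 9 crossings, so it is optimal:
1. Keeper goes to the upper station with the oxidiser.
2. Keeper goes back to the lower station alone.
3. Keeper goes to the upper station with the peroxide.
4. Keeper goes back to the lower station alone.
5. Keeper goes to the upper station with the ether can.
6. Keeper goes back to the lower station alone.
7. Keeper goes to the upper station with the reducing agent.
8. Keeper goes back to the lower station alone.
9. Keeper goes to the upper station with the fuel sample.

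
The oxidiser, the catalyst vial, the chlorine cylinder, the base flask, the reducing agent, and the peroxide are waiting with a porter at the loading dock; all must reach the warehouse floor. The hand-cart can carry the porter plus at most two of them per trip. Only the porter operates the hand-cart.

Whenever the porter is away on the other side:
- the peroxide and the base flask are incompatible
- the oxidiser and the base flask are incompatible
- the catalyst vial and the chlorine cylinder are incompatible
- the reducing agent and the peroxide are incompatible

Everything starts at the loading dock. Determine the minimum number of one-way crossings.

Whatever the first load, the items left behind include a forbidden pair without the porter. No opening move is safe, so no plan exists.

impossible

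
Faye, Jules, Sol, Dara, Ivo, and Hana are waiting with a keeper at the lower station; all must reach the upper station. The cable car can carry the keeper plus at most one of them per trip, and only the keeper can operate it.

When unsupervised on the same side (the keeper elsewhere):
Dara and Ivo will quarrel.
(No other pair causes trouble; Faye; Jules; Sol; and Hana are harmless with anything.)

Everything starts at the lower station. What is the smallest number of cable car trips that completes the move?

Counting alone: the keeper can take at most 1 across per trip to the upper station, so moving all 6 needs at least 6 loaded trips out, with a return between consecutive ones — at least 11 crossings.
The plan below uses exactly 11 crossings, so it is optimal:
1. Keeper goes to the upper station with Dara.  [the lower station: Faye, Hana, Ivo, Jules, Sol | the upper station: Dara]
2. Keeper goes back to the lower station alone.  [the lower station: Faye, Hana, Ivo, Jules, Sol | the upper station: Dara]
3. Keeper goes to the upper station with Faye.  [the lower station: Hana, Ivo, Jules, Sol | the upper station: Dara, Faye]
4. Keeper goes back to the lower station alone.  [the lower station: Hana, Ivo, Jules, Sol | the upper station: Dara, Faye]
5. Keeper goes to the upper station with Jules.  [the lower station: Hana, Ivo, Sol | the upper station: Dara, Faye, Jules]
6. Keeper goes back to the lower station alone.  [the lower station: Hana, Ivo, Sol | the upper station: Dara, Faye, Jules]
7. Keeper goes to the upper station with Sol.  [the lower station: Hana, Ivo | the upper station: Dara, Faye, Jules, Sol]
8. Keeper goes back to the lower station alone.  [the lower station: Hana, Ivo | the upper station: Dara, Faye, Jules, Sol]
9. Keeper goes to the upper station with Hana.  [the lower station: Ivo | the upper station: Dara, Faye, Hana, Jules, Sol]
10. Keeper goes back to the lower station alone.  [the lower station: Ivo | the upper station: Dara, Faye, Hana, Jules, Sol]
11. Keeper goes to the upper station with Ivo.  [the lower station: — | the upper station: Dara, Faye, Hana, Ivo, Jules, Sol]

11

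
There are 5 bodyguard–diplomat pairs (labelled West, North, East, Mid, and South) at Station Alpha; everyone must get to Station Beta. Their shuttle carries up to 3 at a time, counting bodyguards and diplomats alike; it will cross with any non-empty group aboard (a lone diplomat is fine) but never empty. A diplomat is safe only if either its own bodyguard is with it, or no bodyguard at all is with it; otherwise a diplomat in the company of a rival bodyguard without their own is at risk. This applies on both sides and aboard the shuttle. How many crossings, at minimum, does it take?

11

Counting alone: each trip to Station Beta takes at most 3 across and each return brings at least 1 back, so after t trips out (and t−1 returns) at most 3t − (t−1) of the 10 are across; that first reaches 10 at t = 5, so at least 9 crossings are needed.
The safety rule pushes this higher. Following every safe sequence of crossings, the most of the 10 that can be at Station Beta as the shuttle arrives there on crossing 9 is 9 — never all 10.
So no plan with fewer than 11 crossings exists, and this one achieves 11:
1. bodyguard West and diplomat West cross → Station Beta.
2. bodyguard West crosses ← Station Alpha.
3. diplomat East, diplomat Mid, and diplomat North cross → Station Beta.
4. diplomat West crosses ← Station Alpha.
5. bodyguard East, bodyguard Mid, and bodyguard North cross → Station Beta.
6. bodyguard North and diplomat North cross ← Station Alpha.
7. bodyguard North, bodyguard South, and bodyguard West cross → Station Beta.
8. diplomat East crosses ← Station Alpha.
9. diplomat North and diplomat West cross → Station Beta.
10. diplomat West crosses ← Station Alpha.
11. diplomat East, diplomat South, and diplomat West cross → Station Beta.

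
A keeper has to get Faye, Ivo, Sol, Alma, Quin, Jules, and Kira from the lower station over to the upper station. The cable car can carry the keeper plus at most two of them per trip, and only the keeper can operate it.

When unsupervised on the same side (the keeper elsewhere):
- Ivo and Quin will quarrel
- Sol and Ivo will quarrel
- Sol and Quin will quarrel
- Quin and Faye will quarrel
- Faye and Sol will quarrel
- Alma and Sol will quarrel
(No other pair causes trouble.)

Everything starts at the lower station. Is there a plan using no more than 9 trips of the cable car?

No

Counting alone: the keeper can take at most 2 across per trip to the upper station, so moving all 7 needs at least 4 loaded trips out, with a return between consecutive ones — at least 7 crossings.
The safety rule pushes this higher. Following every safe sequence of crossings, the most of the 7 that can be at the upper station as the cable car arrives there on crossings 7, 9 is 5, 6 respectively — never all 7.
So the move cannot be finished within 9 crossings. (The shortest complete plan takes 11:)
1. Keeper goes to the upper station with Quin and Sol.  [the lower station: Alma, Faye, Ivo, Jules, Kira | the upper station: Quin, Sol]
2. Keeper goes back to the lower station with Sol.  [the lower station: Alma, Faye, Ivo, Jules, Kira, Sol | the upper station: Quin]
3. Keeper goes to the upper station with Alma and Sol.  [the lower station: Faye, Ivo, Jules, Kira | the upper station: Alma, Quin, Sol]
4. Keeper goes back to the lower station with Sol.  [the lower station: Faye, Ivo, Jules, Kira, Sol | the upper station: Alma, Quin]
5. Keeper goes to the upper station with Faye and Ivo.  [the lower station: Jules, Kira, Sol | the upper station: Alma, Faye, Ivo, Quin]
6. Keeper goes back to the lower station with Quin.  [the lower station: Jules, Kira, Quin, Sol | the upper station: Alma, Faye, Ivo]
7. Keeper goes to the upper station with Jules and Sol.  [the lower station: Kira, Quin | the upper station: Alma, Faye, Ivo, Jules, Sol]
8. Keeper goes back to the lower station with Sol.  [the lower station: Kira, Quin, Sol | the upper station: Alma, Faye, Ivo, Jules]
9. Keeper goes to the upper station with Kira and Sol.  [the lower station: Quin | the upper station: Alma, Faye, Ivo, Jules, Kira, Sol]
10. Keeper goes back to the lower station with Sol.  [the lower station: Quin, Sol | the upper station: Alma, Faye, Ivo, Jules, Kira]
11. Keeper goes to the upper station with Quin and Sol.  [the lower station: — | the upper station: Alma, Faye, Ivo, Jules, Kira, Quin, Sol]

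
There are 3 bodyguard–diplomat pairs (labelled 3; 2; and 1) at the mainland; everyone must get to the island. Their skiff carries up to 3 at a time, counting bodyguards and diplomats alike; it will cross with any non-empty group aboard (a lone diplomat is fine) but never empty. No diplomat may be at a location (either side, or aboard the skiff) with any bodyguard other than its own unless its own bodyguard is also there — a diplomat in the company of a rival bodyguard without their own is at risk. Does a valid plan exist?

1. bodyguard 3 and diplomat 3 cross → the island.
2. bodyguard 3 crosses ← the mainland.
3. bodyguard 1, bodyguard 2, and bodyguard 3 cross → the island.
4. diplomat 3 crosses ← the mainland.
5. diplomat 1, diplomat 2, and diplomat 3 cross → the island.

Yes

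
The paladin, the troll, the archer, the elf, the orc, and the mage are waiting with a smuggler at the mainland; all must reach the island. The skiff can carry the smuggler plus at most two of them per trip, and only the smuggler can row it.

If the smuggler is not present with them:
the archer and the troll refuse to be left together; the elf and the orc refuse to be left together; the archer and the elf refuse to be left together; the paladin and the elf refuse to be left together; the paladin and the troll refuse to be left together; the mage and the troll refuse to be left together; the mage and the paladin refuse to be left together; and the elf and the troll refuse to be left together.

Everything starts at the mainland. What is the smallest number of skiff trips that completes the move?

impossible

Whatever the first load, the items left behind include a forbidden pair without the smuggler. No opening move is safe, so no plan exists.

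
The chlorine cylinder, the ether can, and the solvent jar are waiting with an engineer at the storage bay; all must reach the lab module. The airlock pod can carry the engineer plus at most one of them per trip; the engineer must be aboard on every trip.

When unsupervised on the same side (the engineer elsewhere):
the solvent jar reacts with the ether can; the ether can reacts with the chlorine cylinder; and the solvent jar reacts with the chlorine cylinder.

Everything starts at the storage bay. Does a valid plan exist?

No

Whatever the first load, the items left behind include a forbidden pair without the engineer. No opening move is safe, so no plan exists.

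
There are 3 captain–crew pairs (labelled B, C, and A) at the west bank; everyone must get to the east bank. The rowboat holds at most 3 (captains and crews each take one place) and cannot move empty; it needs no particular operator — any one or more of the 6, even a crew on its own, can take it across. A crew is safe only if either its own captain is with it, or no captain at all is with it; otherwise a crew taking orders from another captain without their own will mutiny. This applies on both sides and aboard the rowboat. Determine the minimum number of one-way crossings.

Counting alone: each trip to the east bank takes at most 3 across and each return brings at least 1 back, so after t trips out (and t−1 returns) at most 3t − (t−1) of the 6 are across; that first reaches 6 at t = 3, so at least 5 crossings are needed.
The plan below uses exactly 5 crossings, so it is optimal:
1. captain B and crew B cross → the east bank.
2. captain B crosses ← the west bank.
3. captain A, captain B, and captain C cross → the east bank.
4. crew B crosses ← the west bank.
5. crew A, crew B, and crew C cross → the east bank.

5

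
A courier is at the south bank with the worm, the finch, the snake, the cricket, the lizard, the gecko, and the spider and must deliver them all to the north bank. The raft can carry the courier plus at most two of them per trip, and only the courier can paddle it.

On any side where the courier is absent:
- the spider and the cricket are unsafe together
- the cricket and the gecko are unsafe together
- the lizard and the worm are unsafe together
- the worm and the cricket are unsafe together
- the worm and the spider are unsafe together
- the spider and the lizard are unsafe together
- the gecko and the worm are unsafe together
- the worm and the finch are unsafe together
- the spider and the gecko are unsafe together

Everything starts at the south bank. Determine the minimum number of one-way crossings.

Whatever the first load, the items left behind include a forbidden pair without the courier. No opening move is safe, so no plan exists.

impossible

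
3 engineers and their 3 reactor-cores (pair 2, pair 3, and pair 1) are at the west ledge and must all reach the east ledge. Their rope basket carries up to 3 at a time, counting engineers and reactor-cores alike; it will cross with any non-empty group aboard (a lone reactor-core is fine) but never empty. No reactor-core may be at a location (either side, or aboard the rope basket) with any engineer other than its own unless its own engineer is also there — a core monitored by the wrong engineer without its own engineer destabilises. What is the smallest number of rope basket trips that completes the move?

5

Counting alone: each trip to the east ledge takes at most 3 across and each return brings at least 1 back, so after t trips out (and t−1 returns) at most 3t − (t−1) of the 6 are across; that first reaches 6 at t = 3, so at least 5 crossings are needed.
The plan below uses exactly 5 crossings, so it is optimal:
1. engineer 2 and reactor-core 2 cross → the east ledge.
2. engineer 2 crosses ← the west ledge.
3. engineer 1, engineer 2, and engineer 3 cross → the east ledge.
4. reactor-core 2 crosses ← the west ledge.
5. reactor-core 1, reactor-core 2, and reactor-core 3 cross → the east ledge.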